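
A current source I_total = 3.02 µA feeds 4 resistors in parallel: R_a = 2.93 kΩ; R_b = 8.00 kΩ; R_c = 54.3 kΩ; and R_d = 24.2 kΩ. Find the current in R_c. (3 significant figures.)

I ≈ 0.106 µA

Total conductance ΣG = 1/2.93 + 1/8.00 + 1/54.3 + 1/24.2 = 0.5260 (units of 1/kΩ).
By the current-divider rule, I = I_total · G_k/ΣG = 3.02 × 0.03501 = 0.1057 µA.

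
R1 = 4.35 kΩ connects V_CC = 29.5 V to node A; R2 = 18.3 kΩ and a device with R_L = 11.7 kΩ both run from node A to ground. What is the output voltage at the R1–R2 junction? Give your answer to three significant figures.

R2 ‖ R_L = (18.3 × 11.7)/(18.3 + 11.7) = 7.137 kΩ.
Then V_out = V_CC · R2'/(R1 + R2') = 29.5 × 7.137/11.49 = 18.33 V.

V_out ≈ 18.3 V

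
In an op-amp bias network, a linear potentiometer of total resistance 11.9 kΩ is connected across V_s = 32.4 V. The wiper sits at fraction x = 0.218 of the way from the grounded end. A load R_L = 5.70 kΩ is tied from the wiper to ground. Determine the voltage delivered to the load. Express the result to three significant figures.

V_out ≈ 5.21 V

The pot divides into 9.306 kΩ above the wiper and 2.594 kΩ below.
Lower segment in parallel with the load: 2.594 ‖ 5.70 = 1.783 kΩ.
Loaded-divider output: V_out = 32.4 × 0.1608 = 5.209 V.
(Unloaded: V_out = x·V_s = 7.06 V.)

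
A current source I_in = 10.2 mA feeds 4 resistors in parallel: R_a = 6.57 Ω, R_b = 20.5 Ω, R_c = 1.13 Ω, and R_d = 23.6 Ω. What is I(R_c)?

Total conductance ΣG = 1/6.57 + 1/20.5 + 1/1.13 + 1/23.6 = 1.128 (units of 1/Ω).
Current divider: I(R_c) = I_in · G_k/ΣG = 10.2 × (0.8850/1.128) = 10.2 × 0.7843 = 8.000 mA.

I ≈ 8.00 mA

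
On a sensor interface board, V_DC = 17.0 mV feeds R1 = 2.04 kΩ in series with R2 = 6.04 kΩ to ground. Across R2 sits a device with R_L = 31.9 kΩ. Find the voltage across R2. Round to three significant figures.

R2 ‖ R_L = (6.04 × 31.9)/(6.04 + 31.9) = 5.078 kΩ.
Voltage divider with the loaded lower leg: V_out = 17.0 × 5.078/(2.04 + 5.078) = 17.0 × 0.7134 = 12.13 mV.

V_out ≈ 12.1 mV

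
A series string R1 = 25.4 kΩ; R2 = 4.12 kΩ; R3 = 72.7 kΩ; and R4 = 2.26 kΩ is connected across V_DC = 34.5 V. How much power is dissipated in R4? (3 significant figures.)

P ≈ 0.246 mW

The common current is I = 34.5/104.5 = 0.3302 mA.
P(R4) = I²·R4 = (0.3302)² × 2.26 = 0.2464 mW.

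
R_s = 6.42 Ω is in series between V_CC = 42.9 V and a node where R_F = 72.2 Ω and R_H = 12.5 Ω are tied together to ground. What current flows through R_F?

Equivalent of the parallel group: R_p = 10.66 Ω.
V_A = 42.9 × 10.66/17.08 = 26.77 V.
Branch current I = V_A/R_F = 26.77/72.2 = 0.3708 A.
(Check via current divider: I_total = 2.512 A; share G_k/ΣG = 0.1476 → same result.)

I ≈ 0.371 A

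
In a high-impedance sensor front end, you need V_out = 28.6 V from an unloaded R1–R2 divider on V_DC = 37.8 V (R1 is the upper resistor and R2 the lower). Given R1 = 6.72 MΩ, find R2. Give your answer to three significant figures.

R2 ≈ 20.9 MΩ

V_out/V_DC = R2/(R1+R2) = 0.7566.
R2 = R1 · 0.7566/(1 − 0.7566) = 20.89 MΩ.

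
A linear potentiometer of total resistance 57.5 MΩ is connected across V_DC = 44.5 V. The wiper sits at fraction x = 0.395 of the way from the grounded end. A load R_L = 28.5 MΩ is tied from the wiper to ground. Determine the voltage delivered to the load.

The pot divides into 34.79 MΩ above the wiper and 22.71 MΩ below.
R_L loads the lower segment: effective lower R = 12.64 MΩ.
Loaded-divider output: V_out = 44.5 × 0.2665 = 11.86 V.
(Unloaded: V_out = x·V_DC = 17.6 V.)

V_out ≈ 11.9 V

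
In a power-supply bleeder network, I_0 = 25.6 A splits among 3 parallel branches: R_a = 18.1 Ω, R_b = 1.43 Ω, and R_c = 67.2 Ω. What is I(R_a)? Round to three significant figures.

ΣG = 1/18.1 + 1/1.43 + 1/67.2 = 0.7694.
By the current-divider rule, I = I_0 · G_k/ΣG = 25.6 × 0.07180 = 1.838 A.

I ≈ 1.84 A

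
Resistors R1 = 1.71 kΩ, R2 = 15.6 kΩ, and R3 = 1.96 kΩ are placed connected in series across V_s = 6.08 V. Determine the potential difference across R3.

V ≈ 0.618 V

Series total: ΣR = 1.71 + 15.6 + 1.96 = 19.27 kΩ.
Voltage divider: V = V_s · (1.960 / 19.27) = 6.08 × 0.1017 = 0.6184 V.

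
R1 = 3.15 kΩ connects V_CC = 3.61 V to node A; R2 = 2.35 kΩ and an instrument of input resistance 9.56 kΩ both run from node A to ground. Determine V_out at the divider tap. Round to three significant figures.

First combine the lower leg with the load: R2 ‖ R_L = 1.886 kΩ.
Voltage divider with the loaded lower leg: V_out = 3.61 × 1.886/(3.15 + 1.886) = 3.61 × 0.3745 = 1.352 V.

V_out ≈ 1.35 V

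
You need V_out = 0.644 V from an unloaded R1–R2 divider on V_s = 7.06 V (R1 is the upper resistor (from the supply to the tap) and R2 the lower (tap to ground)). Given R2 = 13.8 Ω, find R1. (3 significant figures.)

R1 ≈ 137 Ω

V_out/V_s = R2/(R1+R2) = 0.09122.
R1 = R2·(1/k − 1) = 13.8 × 9.963 = 137.5 Ω.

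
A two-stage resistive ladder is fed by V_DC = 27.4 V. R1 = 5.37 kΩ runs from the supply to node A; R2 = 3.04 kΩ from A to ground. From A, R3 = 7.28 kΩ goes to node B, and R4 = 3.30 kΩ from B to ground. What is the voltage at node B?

Looking into the second stage from A: R3 + R4 = 10.58 kΩ appears in parallel with R2.
Effective lower resistance at A: R2 ‖ 10.58 = 2.361 kΩ.
So V_A = 27.4 × 0.3054 = 8.369 V.
Stage 2 is unloaded, so V_B = V_A · R4/(R3+R4) = 8.369 × 3.30/10.58 = 2.610 V.

V_B ≈ 2.61 V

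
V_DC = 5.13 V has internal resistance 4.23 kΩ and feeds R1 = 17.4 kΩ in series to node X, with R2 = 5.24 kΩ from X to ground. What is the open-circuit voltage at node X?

R1' = 4.23 + 17.4 = 21.63 kΩ (source resistance + R1).
V_th is the unloaded tap voltage: V_DC · R2/(R1'+R2) = 5.13 × 0.1950 = 1.000 V.

V_th ≈ 1.00 V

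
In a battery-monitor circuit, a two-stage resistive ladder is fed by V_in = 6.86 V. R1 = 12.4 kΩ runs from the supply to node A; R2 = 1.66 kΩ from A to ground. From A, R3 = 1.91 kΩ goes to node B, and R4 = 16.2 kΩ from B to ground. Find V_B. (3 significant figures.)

The second stage (R3 + R4 = 18.11 kΩ) loads node A in parallel with R2.
R2 ‖ (R3+R4) = 1.521 kΩ.
So V_A = 6.86 × 0.1092 = 0.7494 V.
V_B = V_A × 0.8945 = 0.6703 V.

V_B ≈ 0.670 V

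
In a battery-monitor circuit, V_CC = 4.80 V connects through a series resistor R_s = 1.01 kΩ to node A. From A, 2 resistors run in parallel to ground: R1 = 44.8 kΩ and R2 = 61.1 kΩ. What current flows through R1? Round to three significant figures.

Parallel bank: R_p = 1/(1/44.8 + 1/61.1) = 25.85 kΩ.
V_A by voltage divider: V_A = 4.80 × 25.85/(1.01 + 25.85) = 4.619 V.
Branch current I = V_A/R1 = 4.619/44.8 = 0.1031 mA.
(Check via current divider: I_total = 0.1787 mA; share G_k/ΣG = 0.5770 → same result.)

I ≈ 0.103 mA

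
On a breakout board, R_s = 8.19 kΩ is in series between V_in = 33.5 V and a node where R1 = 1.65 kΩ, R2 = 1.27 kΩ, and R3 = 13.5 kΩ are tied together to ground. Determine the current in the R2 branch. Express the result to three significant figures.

Equivalent of the parallel group: R_p = 0.6814 kΩ.
V_A = 33.5 × 0.6814/8.871 = 2.573 V.
Branch current I = V_A/R2 = 2.573/1.27 = 2.026 mA.
(Equivalently: I_total = 3.776 mA, then current-divider fraction G_k/ΣG = 0.5365.)

I ≈ 2.03 mA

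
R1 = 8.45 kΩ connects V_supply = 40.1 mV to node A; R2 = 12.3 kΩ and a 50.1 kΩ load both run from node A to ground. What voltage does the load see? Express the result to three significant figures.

The load sits in parallel with R2, giving an effective lower resistance R2' = R2·R_L/(R2+R_L) = 9.875 kΩ.
Voltage divider with the loaded lower leg: V_out = 40.1 × 9.875/(8.45 + 9.875) = 40.1 × 0.5389 = 21.61 mV.
(Unloaded it would be 23.8 mV; the load pulls it down.)

V_out ≈ 21.6 mV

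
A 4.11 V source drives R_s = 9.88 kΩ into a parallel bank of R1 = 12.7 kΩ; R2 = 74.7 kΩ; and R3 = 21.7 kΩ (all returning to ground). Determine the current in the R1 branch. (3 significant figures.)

I ≈ 0.137 mA

Equivalent of the parallel group: R_p = 7.235 kΩ.
Node voltage V_A = V_supply · R_p/(R_s + R_p) = 4.11 × 0.4227 = 1.737 V.
Branch current I = V_A/R1 = 1.737/12.7 = 0.1368 mA.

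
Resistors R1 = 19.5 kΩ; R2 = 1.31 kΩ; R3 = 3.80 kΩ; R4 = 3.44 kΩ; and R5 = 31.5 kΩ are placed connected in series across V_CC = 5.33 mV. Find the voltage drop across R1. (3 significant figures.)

V ≈ 1.75 mV

Total series resistance ΣR = 19.5 + 1.31 + 3.80 + 3.44 + 31.5 = 59.55 kΩ.
Voltage divider: V = V_CC · (19.50 / 59.55) = 5.33 × 0.3275 = 1.745 mV.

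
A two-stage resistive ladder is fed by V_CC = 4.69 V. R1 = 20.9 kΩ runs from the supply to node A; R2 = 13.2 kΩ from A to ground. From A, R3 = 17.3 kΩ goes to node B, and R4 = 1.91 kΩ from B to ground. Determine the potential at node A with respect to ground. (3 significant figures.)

V_A ≈ 1.28 V

Node A sees R2 in parallel with the series input of stage 2, R3 + R4 = 19.21 kΩ.
Effective lower resistance at A: R2 ‖ 19.21 = 7.824 kΩ.
V_A = 4.69 × 7.824/(20.9 + 7.824) = 1.277 V.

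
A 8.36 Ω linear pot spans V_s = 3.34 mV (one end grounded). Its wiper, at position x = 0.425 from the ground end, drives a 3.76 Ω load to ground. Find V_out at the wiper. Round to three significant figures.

Lower segment x·R_p = 3.553 Ω; upper segment (1−x)·R_p = 4.807 Ω.
R_L loads the lower segment: effective lower R = 1.827 Ω.
Then V_out = V_s · 1.827/(4.807 + 1.827) = 0.9198 mV.

V_out ≈ 0.920 mV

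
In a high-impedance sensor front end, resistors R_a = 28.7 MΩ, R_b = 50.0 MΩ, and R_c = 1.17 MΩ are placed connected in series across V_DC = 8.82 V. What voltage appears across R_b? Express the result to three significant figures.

V ≈ 5.52 V

ΣR = 28.7 + 50.0 + 1.17 = 79.87 MΩ.
V = V_DC · R/ΣR = 8.82 × 0.6260 = 5.521 V.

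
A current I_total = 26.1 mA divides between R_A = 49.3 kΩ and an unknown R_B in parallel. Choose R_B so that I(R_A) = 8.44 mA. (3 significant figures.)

R_B ≈ 23.6 kΩ

Two-branch current divider: I_A = I_total · R_B/(R_A + R_B).
With f = 0.3234, R_B = R_A · f/(1−f) = 49.3 × 0.4779 = 23.56 kΩ.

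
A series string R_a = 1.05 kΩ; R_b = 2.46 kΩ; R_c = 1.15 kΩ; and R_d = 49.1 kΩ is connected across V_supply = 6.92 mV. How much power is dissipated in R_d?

The common current is I = 6.92/53.76 = 0.1287 µA.
V(R_d) = I·R = 6.320 mV; P = V·I = 6.320 × 0.1287 = 0.8135 nW.

P ≈ 0.814 nW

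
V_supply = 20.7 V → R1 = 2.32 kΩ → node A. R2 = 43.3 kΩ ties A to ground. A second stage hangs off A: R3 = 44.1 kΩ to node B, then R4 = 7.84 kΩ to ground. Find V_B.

V_B ≈ 2.85 V

Looking into the second stage from A: R3 + R4 = 51.94 kΩ appears in parallel with R2.
R2 ‖ (R3+R4) = 23.61 kΩ.
So V_A = 20.7 × 0.9105 = 18.85 V.
Then the unloaded second divider: V_B = V_A × R4/(R3+R4) = 18.85 × 0.1509 = 2.845 V.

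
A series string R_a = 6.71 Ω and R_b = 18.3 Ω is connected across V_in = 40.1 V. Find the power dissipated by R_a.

ΣR = 25.01 Ω → I = 40.1/25.01 = 1.603 A.
P = I²R = 2.571 × 6.71 = 17.25 W.

P ≈ 17.2 W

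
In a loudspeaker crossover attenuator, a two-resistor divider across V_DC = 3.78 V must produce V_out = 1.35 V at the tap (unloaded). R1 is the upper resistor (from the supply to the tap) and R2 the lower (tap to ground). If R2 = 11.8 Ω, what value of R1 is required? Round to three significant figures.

R1 ≈ 21.2 Ω

Required fraction k = V_out/V_DC = 0.3571.
R1 = R2·(1/k − 1) = 11.8 × 1.800 = 21.24 Ω.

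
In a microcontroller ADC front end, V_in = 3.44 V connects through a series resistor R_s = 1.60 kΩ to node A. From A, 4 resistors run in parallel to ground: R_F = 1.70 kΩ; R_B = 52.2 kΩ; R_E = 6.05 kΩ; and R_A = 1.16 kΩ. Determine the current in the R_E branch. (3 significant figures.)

Parallel bank: R_p = 1/(1/1.70 + 1/52.2 + 1/6.05 + 1/1.16) = 0.6117 kΩ.
V_A = 3.44 × 0.6117/2.212 = 0.9514 V.
I(R_E) = V_A / R_E = 0.9514/6.05 = 0.1573 mA.
(Equivalently: I_total = 1.555 mA, then current-divider fraction G_k/ΣG = 0.1011.)

I ≈ 0.157 mA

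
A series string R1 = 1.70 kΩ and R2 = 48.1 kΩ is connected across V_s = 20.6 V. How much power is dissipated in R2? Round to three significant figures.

P ≈ 8.23 mW

ΣR = 49.80 kΩ → I = 20.6/49.80 = 0.4137 mA.
P(R2) = I²·R2 = (0.4137)² × 48.1 = 8.230 mW.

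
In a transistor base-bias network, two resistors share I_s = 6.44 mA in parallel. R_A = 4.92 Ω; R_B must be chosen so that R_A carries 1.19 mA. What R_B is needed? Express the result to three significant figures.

The fraction through R_A equals R_B/(R_A+R_B).
1.19/6.44 = R_B/(R_A + R_B) → R_B = R_A · (0.1848)/(1 − 0.1848) = 4.92 × 0.2267 = 1.115 Ω.

R_B ≈ 1.12 Ω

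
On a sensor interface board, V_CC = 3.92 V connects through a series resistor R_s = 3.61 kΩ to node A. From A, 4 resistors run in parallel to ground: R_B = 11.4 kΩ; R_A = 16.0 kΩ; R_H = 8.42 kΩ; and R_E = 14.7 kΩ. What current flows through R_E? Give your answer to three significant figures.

I ≈ 0.120 mA

Combine the parallel branches: R_p = (1/11.4 + 1/16.0 + 1/8.42 + 1/14.7)⁻¹ = 2.967 kΩ.
V_A by voltage divider: V_A = 3.92 × 2.967/(3.61 + 2.967) = 1.768 V.
I(R_E) = V_A / R_E = 1.768/14.7 = 0.1203 mA.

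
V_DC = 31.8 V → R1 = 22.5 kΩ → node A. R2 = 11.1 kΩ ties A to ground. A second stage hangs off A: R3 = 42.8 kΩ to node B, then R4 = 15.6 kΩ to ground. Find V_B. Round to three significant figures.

V_B ≈ 2.49 V

Node A sees R2 in parallel with the series input of stage 2, R3 + R4 = 58.40 kΩ.
R2 ‖ (R3+R4) = 9.327 kΩ.
So V_A = 31.8 × 0.2931 = 9.319 V.
V_B = V_A × 0.2671 = 2.489 V.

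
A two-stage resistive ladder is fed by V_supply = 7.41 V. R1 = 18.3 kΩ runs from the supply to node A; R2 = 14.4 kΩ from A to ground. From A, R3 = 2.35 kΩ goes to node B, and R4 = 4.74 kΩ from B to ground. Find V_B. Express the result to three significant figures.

Node A sees R2 in parallel with the series input of stage 2, R3 + R4 = 7.090 kΩ.
Effective lower resistance at A: R2 ‖ 7.090 = 4.751 kΩ.
First divider: V_A = V_supply · 4.751/(18.3 + 4.751) = 1.527 V.
Stage 2 is unloaded, so V_B = V_A · R4/(R3+R4) = 1.527 × 4.74/7.090 = 1.021 V.

V_B ≈ 1.02 V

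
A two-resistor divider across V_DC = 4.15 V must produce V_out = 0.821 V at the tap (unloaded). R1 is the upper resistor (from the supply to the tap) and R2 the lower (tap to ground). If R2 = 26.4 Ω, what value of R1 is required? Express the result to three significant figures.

R1 ≈ 107 Ω

The divider ratio is R2/(R1+R2) = 0.821/4.15 = 0.1978.
Rearranging, R1 = R2·(1−k)/k = 26.4 × 4.055 = 107.0 Ω.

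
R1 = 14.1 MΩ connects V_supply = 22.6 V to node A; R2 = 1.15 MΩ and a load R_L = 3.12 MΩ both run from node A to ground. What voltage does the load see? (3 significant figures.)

The load sits in parallel with R2, giving an effective lower resistance R2' = R2·R_L/(R2+R_L) = 0.8403 MΩ.
Now apply the divider: V_out = 22.6 × 0.05624 = 1.271 V.
(Unloaded it would be 1.70 V; the load pulls it down.)

V_out ≈ 1.27 V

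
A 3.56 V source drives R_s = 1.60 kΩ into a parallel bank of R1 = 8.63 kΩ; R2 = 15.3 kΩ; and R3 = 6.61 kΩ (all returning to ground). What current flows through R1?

I ≈ 0.269 mA

Equivalent of the parallel group: R_p = 3.007 kΩ.
V_A = 3.56 × 3.007/4.607 = 2.324 V.
I(R1) = V_A / R1 = 2.324/8.63 = 0.2693 mA.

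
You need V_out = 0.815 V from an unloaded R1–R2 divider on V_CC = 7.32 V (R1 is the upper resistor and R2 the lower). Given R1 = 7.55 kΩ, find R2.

Required fraction k = V_out/V_CC = 0.1113.
R2 = R1 · 0.1113/(1 − 0.1113) = 0.9459 kΩ.

R2 ≈ 0.946 kΩ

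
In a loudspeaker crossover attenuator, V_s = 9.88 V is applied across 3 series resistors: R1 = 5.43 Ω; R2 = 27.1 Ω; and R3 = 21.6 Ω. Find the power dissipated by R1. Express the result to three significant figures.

The common current is I = 9.88/54.13 = 0.1825 A.
P = I²R = 0.03331 × 5.43 = 0.1809 W.

P ≈ 0.181 W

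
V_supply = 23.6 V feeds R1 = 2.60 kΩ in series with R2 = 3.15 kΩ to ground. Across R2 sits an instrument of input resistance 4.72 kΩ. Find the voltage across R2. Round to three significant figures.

First combine the lower leg with the load: R2 ‖ R_L = 1.889 kΩ.
Then V_out = V_supply · R2'/(R1 + R2') = 23.6 × 1.889/4.489 = 9.932 V.
(Unloaded it would be 12.9 V; the load pulls it down.)

V_out ≈ 9.93 V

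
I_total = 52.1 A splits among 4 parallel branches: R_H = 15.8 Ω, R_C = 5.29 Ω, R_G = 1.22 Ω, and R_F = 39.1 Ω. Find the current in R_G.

I ≈ 38.9 A

Total conductance ΣG = 1/15.8 + 1/5.29 + 1/1.22 + 1/39.1 = 1.098 (units of 1/Ω).
Current divider: I(R_G) = I_total · G_k/ΣG = 52.1 × (0.8197/1.098) = 52.1 × 0.7468 = 38.91 A.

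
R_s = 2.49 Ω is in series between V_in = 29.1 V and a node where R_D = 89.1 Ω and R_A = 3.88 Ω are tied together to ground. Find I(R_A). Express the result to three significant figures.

Combine the parallel branches: R_p = (1/89.1 + 1/3.88)⁻¹ = 3.718 Ω.
V_A = 29.1 × 3.718/6.208 = 17.43 V.
I(R_A) = V_A / R_A = 17.43/3.88 = 4.492 A.

I ≈ 4.49 A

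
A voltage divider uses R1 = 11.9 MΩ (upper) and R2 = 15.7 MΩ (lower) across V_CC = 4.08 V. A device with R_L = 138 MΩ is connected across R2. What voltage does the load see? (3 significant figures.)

The load sits in parallel with R2, giving an effective lower resistance R2' = R2·R_L/(R2+R_L) = 14.10 MΩ.
Voltage divider with the loaded lower leg: V_out = 4.08 × 14.10/(11.9 + 14.10) = 4.08 × 0.5422 = 2.212 V.
(Unloaded it would be 2.32 V; the load pulls it down.)

V_out ≈ 2.21 V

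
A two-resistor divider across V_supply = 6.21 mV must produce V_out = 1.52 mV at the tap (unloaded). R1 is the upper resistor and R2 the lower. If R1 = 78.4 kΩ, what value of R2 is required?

R2 ≈ 25.4 kΩ

Required fraction k = V_out/V_supply = 0.2448.
Rearranging, R2 = R1·k/(1−k) = 78.4 × 0.3241 = 25.41 kΩ.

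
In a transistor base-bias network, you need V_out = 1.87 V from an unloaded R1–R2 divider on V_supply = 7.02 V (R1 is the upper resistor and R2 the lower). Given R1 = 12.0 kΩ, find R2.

Required fraction k = V_out/V_supply = 0.2664.
R2 = R1 · 0.2664/(1 − 0.2664) = 4.357 kΩ.

R2 ≈ 4.36 kΩ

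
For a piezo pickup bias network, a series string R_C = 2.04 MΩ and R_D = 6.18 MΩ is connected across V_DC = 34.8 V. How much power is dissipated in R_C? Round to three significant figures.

P ≈ 36.6 µW

Series current I = V_DC/ΣR = 34.8/8.220 = 4.234 µA.
V(R_C) = I·R = 8.636 V; P = V·I = 8.636 × 4.234 = 36.56 µW.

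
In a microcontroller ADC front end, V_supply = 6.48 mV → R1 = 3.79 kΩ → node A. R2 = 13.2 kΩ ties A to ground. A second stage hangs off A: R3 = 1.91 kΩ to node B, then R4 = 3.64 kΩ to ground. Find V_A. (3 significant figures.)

V_A ≈ 3.29 mV

Looking into the second stage from A: R3 + R4 = 5.550 kΩ appears in parallel with R2.
Effective lower resistance at A: R2 ‖ 5.550 = 3.907 kΩ.
First divider: V_A = V_supply · 3.907/(3.79 + 3.907) = 3.289 mV.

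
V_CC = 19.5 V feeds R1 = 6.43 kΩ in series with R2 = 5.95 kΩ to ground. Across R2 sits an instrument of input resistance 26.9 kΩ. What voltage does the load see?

V_out ≈ 8.41 V

First combine the lower leg with the load: R2 ‖ R_L = 4.872 kΩ.
Voltage divider with the loaded lower leg: V_out = 19.5 × 4.872/(6.43 + 4.872) = 19.5 × 0.4311 = 8.406 V.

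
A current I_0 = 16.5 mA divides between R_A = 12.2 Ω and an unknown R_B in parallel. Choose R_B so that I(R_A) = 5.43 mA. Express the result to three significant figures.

The fraction through R_A equals R_B/(R_A+R_B).
5.43/16.5 = R_B/(R_A + R_B) → R_B = R_A · (0.3291)/(1 − 0.3291) = 12.2 × 0.4905 = 5.984 Ω.

R_B ≈ 5.98 Ω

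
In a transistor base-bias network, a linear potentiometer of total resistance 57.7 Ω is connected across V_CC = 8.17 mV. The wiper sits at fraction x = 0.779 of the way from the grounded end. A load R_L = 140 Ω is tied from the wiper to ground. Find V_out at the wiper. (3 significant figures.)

The pot divides into 12.75 Ω above the wiper and 44.95 Ω below.
Lower segment in parallel with the load: 44.95 ‖ 140 = 34.02 Ω.
Then V_out = V_CC · 34.02/(12.75 + 34.02) = 5.943 mV.
(Unloaded: V_out = x·V_CC = 6.36 mV.)

V_out ≈ 5.94 mV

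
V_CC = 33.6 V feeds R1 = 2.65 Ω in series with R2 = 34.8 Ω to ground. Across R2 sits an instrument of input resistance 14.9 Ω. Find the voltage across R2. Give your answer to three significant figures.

R2 ‖ R_L = (34.8 × 14.9)/(34.8 + 14.9) = 10.43 Ω.
Voltage divider with the loaded lower leg: V_out = 33.6 × 10.43/(2.65 + 10.43) = 33.6 × 0.7974 = 26.79 V.

V_out ≈ 26.8 V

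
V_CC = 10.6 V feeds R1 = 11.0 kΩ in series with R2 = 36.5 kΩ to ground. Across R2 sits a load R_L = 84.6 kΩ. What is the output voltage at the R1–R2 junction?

V_out ≈ 7.41 V

First combine the lower leg with the load: R2 ‖ R_L = 25.50 kΩ.
Voltage divider with the loaded lower leg: V_out = 10.6 × 25.50/(11.0 + 25.50) = 10.6 × 0.6986 = 7.405 V.
(Unloaded it would be 8.15 V; the load pulls it down.)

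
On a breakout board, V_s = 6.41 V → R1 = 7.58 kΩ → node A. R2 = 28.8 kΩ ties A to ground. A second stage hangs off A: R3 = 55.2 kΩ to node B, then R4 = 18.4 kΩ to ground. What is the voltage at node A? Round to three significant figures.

The second stage (R3 + R4 = 73.60 kΩ) loads node A in parallel with R2.
Effective lower resistance at A: R2 ‖ 73.60 = 20.70 kΩ.
So V_A = 6.41 × 0.7320 = 4.692 V.

V_A ≈ 4.69 V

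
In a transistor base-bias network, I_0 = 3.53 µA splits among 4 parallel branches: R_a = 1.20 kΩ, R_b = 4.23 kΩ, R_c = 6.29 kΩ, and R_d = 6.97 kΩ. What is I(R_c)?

Total conductance ΣG = 1/1.20 + 1/4.23 + 1/6.29 + 1/6.97 = 1.372 (units of 1/kΩ).
Current divider: I(R_c) = I_0 · G_k/ΣG = 3.53 × (0.1590/1.372) = 3.53 × 0.1159 = 0.4090 µA.

I ≈ 0.409 µA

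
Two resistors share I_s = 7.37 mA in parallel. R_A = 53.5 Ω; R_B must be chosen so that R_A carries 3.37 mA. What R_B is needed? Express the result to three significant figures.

R_B ≈ 45.1 Ω

Two-branch current divider: I_A = I_s · R_B/(R_A + R_B).
With f = 0.4573, R_B = R_A · f/(1−f) = 53.5 × 0.8425 = 45.07 Ω.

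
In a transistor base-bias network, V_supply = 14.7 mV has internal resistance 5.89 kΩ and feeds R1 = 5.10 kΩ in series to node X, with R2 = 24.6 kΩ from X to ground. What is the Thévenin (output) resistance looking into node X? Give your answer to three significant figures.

R1' = 5.89 + 5.10 = 10.99 kΩ (source resistance + R1).
Looking into X with the source shorted: R_th = R1'·R2/(R1'+R2) = 10.99 × 24.6/35.59 = 7.596 kΩ.

R_th ≈ 7.60 kΩ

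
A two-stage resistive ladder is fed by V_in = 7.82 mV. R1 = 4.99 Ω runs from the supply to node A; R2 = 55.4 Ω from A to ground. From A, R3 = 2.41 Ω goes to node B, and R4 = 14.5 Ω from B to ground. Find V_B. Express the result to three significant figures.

V_B ≈ 4.84 mV

Looking into the second stage from A: R3 + R4 = 16.91 Ω appears in parallel with R2.
Effective lower resistance at A: R2 ‖ 16.91 = 12.96 Ω.
V_A = 7.82 × 12.96/(4.99 + 12.96) = 5.646 mV.
Then the unloaded second divider: V_B = V_A × R4/(R3+R4) = 5.646 × 0.8575 = 4.841 mV.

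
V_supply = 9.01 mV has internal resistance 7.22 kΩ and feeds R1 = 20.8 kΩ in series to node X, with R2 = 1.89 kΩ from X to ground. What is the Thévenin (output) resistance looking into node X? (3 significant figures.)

R1' = 7.22 + 20.8 = 28.02 kΩ (source resistance + R1).
With V_supply suppressed (replaced by a short), R_th = R1' ‖ R2 = (28.02 × 1.89)/(28.02 + 1.89) = 1.771 kΩ.

R_th ≈ 1.77 kΩ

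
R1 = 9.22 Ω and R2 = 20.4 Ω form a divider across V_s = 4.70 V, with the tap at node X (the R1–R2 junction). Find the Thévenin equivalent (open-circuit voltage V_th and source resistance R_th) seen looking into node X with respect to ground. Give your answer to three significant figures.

V_th is the unloaded tap voltage: V_s · R2/(R1+R2) = 4.70 × 0.6887 = 3.237 V.
With V_s suppressed (replaced by a short), R_th = R1 ‖ R2 = (9.220 × 20.4)/(9.220 + 20.4) = 6.350 Ω.

V_th ≈ 3.24 V, R_th ≈ 6.35 Ω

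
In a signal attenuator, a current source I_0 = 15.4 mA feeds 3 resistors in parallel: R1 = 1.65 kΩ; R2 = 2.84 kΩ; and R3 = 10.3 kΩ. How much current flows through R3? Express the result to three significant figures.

Total conductance ΣG = 1/1.65 + 1/2.84 + 1/10.3 = 1.055 (units of 1/kΩ).
Current divider: I(R3) = I_0 · G_k/ΣG = 15.4 × (0.09709/1.055) = 15.4 × 0.09200 = 1.417 mA.

I ≈ 1.42 mA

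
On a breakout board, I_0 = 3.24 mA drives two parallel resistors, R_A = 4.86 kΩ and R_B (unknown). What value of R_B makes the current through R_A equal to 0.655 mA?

R_B ≈ 1.23 kΩ

The fraction through R_A equals R_B/(R_A+R_B).
With f = 0.2022, R_B = R_A · f/(1−f) = 4.86 × 0.2534 = 1.231 kΩ.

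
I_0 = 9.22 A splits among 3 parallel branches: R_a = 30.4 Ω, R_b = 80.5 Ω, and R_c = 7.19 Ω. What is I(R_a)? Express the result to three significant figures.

I ≈ 1.64 A

Total conductance ΣG = 1/30.4 + 1/80.5 + 1/7.19 = 0.1844 (units of 1/Ω).
By the current-divider rule, I = I_0 · G_k/ΣG = 9.22 × 0.1784 = 1.645 A.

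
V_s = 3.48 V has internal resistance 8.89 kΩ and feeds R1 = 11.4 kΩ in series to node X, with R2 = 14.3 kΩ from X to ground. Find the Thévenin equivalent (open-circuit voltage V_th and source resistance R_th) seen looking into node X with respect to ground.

V_th ≈ 1.44 V, R_th ≈ 8.39 kΩ

R1' = 8.89 + 11.4 = 20.29 kΩ (source resistance + R1).
V_th is the unloaded tap voltage: V_s · R2/(R1'+R2) = 3.48 × 0.4134 = 1.439 V.
Zeroing V_s shorts the top of R1' to ground, so R_th = R1' ‖ R2 = 8.388 kΩ.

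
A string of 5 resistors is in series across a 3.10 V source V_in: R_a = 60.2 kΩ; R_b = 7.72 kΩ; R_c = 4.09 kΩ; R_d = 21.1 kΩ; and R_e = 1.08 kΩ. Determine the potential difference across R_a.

V ≈ 1.98 V

Series total: ΣR = 60.2 + 7.72 + 4.09 + 21.1 + 1.08 = 94.19 kΩ.
Voltage divider: V = V_in · (60.20 / 94.19) = 3.10 × 0.6391 = 1.981 V.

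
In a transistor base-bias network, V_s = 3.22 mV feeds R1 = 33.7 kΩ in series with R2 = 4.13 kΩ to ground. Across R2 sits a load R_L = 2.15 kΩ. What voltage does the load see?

V_out ≈ 0.130 mV

First combine the lower leg with the load: R2 ‖ R_L = 1.414 kΩ.
Then V_out = V_s · R2'/(R1 + R2') = 3.22 × 1.414/35.11 = 0.1297 mV.
(Unloaded it would be 0.352 mV; the load pulls it down.)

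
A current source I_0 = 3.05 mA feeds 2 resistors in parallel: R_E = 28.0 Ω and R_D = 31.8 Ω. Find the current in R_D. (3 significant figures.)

Two-branch current divider: I_k = I_0 · R_other/(R_1 + R_2).
I(R_D) = 3.05 × 28.0/(28.0 + 31.8) = 3.05 × 0.4682 = 1.428 mA.

I ≈ 1.43 mA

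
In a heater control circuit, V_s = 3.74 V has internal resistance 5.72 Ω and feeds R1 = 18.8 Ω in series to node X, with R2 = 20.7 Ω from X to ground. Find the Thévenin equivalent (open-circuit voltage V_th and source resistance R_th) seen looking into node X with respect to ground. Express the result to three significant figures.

R1' = 5.72 + 18.8 = 24.52 Ω (source resistance + R1).
Open-circuit (no load on X): V_th = V_s · R2/(R1' + R2) = 3.74 × 20.7/(24.52 + 20.7) = 1.712 V.
With V_s suppressed (replaced by a short), R_th = R1' ‖ R2 = (24.52 × 20.7)/(24.52 + 20.7) = 11.22 Ω.

V_th ≈ 1.71 V, R_th ≈ 11.2 Ω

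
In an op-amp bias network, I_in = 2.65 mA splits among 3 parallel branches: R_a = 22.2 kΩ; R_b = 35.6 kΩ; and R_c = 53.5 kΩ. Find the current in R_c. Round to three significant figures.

I ≈ 0.539 mA

ΣG = 1/22.2 + 1/35.6 + 1/53.5 = 0.09183.
By the current-divider rule, I = I_in · G_k/ΣG = 2.65 × 0.2036 = 0.5394 mA.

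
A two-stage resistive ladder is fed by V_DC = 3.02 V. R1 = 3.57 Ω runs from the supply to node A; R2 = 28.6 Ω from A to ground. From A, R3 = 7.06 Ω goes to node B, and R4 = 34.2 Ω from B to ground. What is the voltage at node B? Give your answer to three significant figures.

V_B ≈ 2.07 V

The second stage (R3 + R4 = 41.26 Ω) loads node A in parallel with R2.
Effective lower resistance at A: R2 ‖ 41.26 = 16.89 Ω.
So V_A = 3.02 × 0.8255 = 2.493 V.
Stage 2 is unloaded, so V_B = V_A · R4/(R3+R4) = 2.493 × 34.2/41.26 = 2.066 V.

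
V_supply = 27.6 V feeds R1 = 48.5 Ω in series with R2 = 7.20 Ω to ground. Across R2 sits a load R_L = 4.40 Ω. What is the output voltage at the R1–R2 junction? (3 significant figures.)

V_out ≈ 1.47 V

R2 ‖ R_L = (7.20 × 4.40)/(7.20 + 4.40) = 2.731 Ω.
Voltage divider with the loaded lower leg: V_out = 27.6 × 2.731/(48.5 + 2.731) = 27.6 × 0.05331 = 1.471 V.
(Unloaded it would be 3.57 V; the load pulls it down.)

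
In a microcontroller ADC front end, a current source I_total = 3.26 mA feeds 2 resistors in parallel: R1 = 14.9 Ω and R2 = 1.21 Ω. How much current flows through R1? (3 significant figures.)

With just two branches, the current splits inversely with resistance.
I(R1) = 3.26 × 1.21/(14.9 + 1.21) = 3.26 × 0.07511 = 0.2449 mA.

I ≈ 0.245 mA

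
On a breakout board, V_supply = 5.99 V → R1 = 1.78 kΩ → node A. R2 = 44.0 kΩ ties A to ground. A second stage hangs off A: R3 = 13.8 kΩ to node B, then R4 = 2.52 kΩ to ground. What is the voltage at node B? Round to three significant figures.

V_B ≈ 0.805 V

Node A sees R2 in parallel with the series input of stage 2, R3 + R4 = 16.32 kΩ.
R2 ‖ (R3+R4) = 11.90 kΩ.
First divider: V_A = V_supply · 11.90/(1.78 + 11.90) = 5.211 V.
V_B = V_A × 0.1544 = 0.8046 V.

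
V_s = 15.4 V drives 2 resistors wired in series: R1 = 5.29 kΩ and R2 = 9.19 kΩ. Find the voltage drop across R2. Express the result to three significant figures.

V ≈ 9.77 V

Series total: ΣR = 5.29 + 9.19 = 14.48 kΩ.
By the voltage-divider rule, V = 15.4 × 9.190/14.48 = 9.774 V.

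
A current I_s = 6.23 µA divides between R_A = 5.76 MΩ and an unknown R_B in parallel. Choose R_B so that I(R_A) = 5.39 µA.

Two-branch current divider: I_A = I_s · R_B/(R_A + R_B).
With f = 0.8652, R_B = R_A · f/(1−f) = 5.76 × 6.417 = 36.96 MΩ.

R_B ≈ 37.0 MΩ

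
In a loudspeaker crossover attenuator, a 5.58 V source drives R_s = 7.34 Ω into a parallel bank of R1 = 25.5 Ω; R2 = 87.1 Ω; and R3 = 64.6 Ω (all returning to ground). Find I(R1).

I ≈ 0.147 A

Parallel bank: R_p = 1/(1/25.5 + 1/87.1 + 1/64.6) = 15.11 Ω.
Node voltage V_A = V_supply · R_p/(R_s + R_p) = 5.58 × 0.6731 = 3.756 V.
I(R1) = V_A / R1 = 3.756/25.5 = 0.1473 A.
(Equivalently: I_total = 0.2485 A, then current-divider fraction G_k/ΣG = 0.5926.)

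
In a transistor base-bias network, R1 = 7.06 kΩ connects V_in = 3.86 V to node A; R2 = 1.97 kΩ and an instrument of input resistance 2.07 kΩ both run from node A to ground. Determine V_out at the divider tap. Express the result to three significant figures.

V_out ≈ 0.483 V

The load sits in parallel with R2, giving an effective lower resistance R2' = R2·R_L/(R2+R_L) = 1.009 kΩ.
Voltage divider with the loaded lower leg: V_out = 3.86 × 1.009/(7.06 + 1.009) = 3.86 × 0.1251 = 0.4828 V.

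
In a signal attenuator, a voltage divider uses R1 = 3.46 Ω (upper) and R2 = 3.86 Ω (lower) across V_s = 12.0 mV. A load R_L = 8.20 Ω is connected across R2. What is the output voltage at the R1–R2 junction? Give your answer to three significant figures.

The load sits in parallel with R2, giving an effective lower resistance R2' = R2·R_L/(R2+R_L) = 2.625 Ω.
Voltage divider with the loaded lower leg: V_out = 12.0 × 2.625/(3.46 + 2.625) = 12.0 × 0.4313 = 5.176 mV.
(Unloaded it would be 6.33 mV; the load pulls it down.)

V_out ≈ 5.18 mV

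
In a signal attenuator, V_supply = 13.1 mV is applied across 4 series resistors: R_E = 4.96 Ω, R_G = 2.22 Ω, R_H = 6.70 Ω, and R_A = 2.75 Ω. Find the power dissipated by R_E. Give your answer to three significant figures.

P ≈ 3.08 µW

The common current is I = 13.1/16.63 = 0.7877 mA.
P = I²R = 0.6205 × 4.96 = 3.078 µW.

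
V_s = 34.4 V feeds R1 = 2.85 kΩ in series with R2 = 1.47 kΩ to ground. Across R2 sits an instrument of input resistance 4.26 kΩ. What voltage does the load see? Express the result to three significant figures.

R2 ‖ R_L = (1.47 × 4.26)/(1.47 + 4.26) = 1.093 kΩ.
Voltage divider with the loaded lower leg: V_out = 34.4 × 1.093/(2.85 + 1.093) = 34.4 × 0.2772 = 9.535 V.

V_out ≈ 9.53 V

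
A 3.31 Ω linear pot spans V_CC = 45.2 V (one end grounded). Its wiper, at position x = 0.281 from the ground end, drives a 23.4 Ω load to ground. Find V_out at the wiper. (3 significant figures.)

V_out ≈ 12.3 V

Lower segment x·R_p = 0.9301 Ω; upper segment (1−x)·R_p = 2.380 Ω.
R_L loads the lower segment: effective lower R = 0.8946 Ω.
V_out = 45.2 × 0.8946/(2.380 + 0.8946) = 12.35 V.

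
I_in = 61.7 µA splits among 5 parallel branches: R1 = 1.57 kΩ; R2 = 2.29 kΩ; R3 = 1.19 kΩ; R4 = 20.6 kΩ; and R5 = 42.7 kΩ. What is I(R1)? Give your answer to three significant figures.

Conductances: ΣG = 1/1.57 + 1/2.29 + 1/1.19 + 1/20.6 + 1/42.7 = 1.986 (1/kΩ).
R1 takes the fraction G_k/ΣG = 0.6369/1.986 = 0.3207, so I = 61.7 × 0.3207 = 19.79 µA.

I ≈ 19.8 µA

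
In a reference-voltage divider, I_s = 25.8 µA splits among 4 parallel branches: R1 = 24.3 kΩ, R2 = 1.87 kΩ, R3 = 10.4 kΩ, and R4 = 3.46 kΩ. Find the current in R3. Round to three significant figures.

I ≈ 2.58 µA

Conductances: ΣG = 1/24.3 + 1/1.87 + 1/10.4 + 1/3.46 = 0.9611 (1/kΩ).
By the current-divider rule, I = I_s · G_k/ΣG = 25.8 × 0.1000 = 2.581 µA.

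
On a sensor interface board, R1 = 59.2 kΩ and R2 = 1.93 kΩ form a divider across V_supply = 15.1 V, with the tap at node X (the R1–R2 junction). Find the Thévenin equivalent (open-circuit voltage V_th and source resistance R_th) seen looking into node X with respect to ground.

V_th ≈ 0.477 V, R_th ≈ 1.87 kΩ

Open-circuit (no load on X): V_th = V_supply · R2/(R1 + R2) = 15.1 × 1.93/(59.20 + 1.93) = 0.4767 V.
Looking into X with the source shorted: R_th = R1·R2/(R1+R2) = 59.20 × 1.93/61.13 = 1.869 kΩ.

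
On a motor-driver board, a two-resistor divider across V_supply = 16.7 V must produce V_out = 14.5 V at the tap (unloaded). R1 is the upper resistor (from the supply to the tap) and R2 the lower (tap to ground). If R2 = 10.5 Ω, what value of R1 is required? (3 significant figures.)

The divider ratio is R2/(R1+R2) = 14.5/16.7 = 0.8683.
So R1 = R2 · (V_supply/V_out − 1) = 10.5 × (16.7/14.5 − 1) = 10.5 × 0.1517 = 1.593 Ω.

R1 ≈ 1.59 Ω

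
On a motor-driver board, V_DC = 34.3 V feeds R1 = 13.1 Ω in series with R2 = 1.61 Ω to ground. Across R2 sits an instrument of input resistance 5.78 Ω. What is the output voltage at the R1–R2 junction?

R2 ‖ R_L = (1.61 × 5.78)/(1.61 + 5.78) = 1.259 Ω.
Now apply the divider: V_out = 34.3 × 0.08770 = 3.008 V.

V_out ≈ 3.01 V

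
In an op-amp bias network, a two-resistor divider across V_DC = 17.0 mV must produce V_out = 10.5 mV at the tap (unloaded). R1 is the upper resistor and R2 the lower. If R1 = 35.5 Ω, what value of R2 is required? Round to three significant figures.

R2 ≈ 57.3 Ω

Required fraction k = V_out/V_DC = 0.6176.
So R2 = R1 · V_out/(V_DC − V_out) = 35.5 × 10.5/(17.0 − 10.5) = 35.5 × 1.615 = 57.35 Ω.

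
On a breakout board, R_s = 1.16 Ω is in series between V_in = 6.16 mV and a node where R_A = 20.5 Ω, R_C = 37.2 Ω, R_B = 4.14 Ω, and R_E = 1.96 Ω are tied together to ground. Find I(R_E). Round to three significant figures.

Equivalent of the parallel group: R_p = 1.209 Ω.
Node voltage V_A = V_in · R_p/(R_s + R_p) = 6.16 × 0.5103 = 3.143 mV.
Branch current I = V_A/R_E = 3.143/1.96 = 1.604 mA.

I ≈ 1.60 mA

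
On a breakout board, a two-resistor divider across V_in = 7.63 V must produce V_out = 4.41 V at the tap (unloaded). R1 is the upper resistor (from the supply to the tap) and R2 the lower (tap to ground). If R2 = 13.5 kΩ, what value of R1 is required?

V_out/V_in = R2/(R1+R2) = 0.5780.
Rearranging, R1 = R2·(1−k)/k = 13.5 × 0.7302 = 9.857 kΩ.

R1 ≈ 9.86 kΩ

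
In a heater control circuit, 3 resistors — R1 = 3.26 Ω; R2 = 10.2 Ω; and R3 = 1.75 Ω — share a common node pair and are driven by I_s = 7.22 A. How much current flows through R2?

I ≈ 0.725 A

Conductances: ΣG = 1/3.26 + 1/10.2 + 1/1.75 = 0.9762 (1/Ω).
Current divider: I(R2) = I_s · G_k/ΣG = 7.22 × (0.09804/0.9762) = 7.22 × 0.1004 = 0.7251 A.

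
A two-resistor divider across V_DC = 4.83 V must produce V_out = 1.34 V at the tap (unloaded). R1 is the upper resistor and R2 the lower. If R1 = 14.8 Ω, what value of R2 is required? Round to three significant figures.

V_out/V_DC = R2/(R1+R2) = 0.2774.
Rearranging, R2 = R1·k/(1−k) = 14.8 × 0.3840 = 5.683 Ω.

R2 ≈ 5.68 Ω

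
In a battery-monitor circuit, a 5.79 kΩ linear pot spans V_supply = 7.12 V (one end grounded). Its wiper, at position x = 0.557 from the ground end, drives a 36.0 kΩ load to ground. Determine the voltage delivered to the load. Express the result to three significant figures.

V_out ≈ 3.81 V

Lower segment x·R_p = 3.225 kΩ; upper segment (1−x)·R_p = 2.565 kΩ.
(x·R_p) ‖ R_L = 2.960 kΩ.
Then V_out = V_supply · 2.960/(2.565 + 2.960) = 3.814 V.
(Unloaded: V_out = x·V_supply = 3.97 V.)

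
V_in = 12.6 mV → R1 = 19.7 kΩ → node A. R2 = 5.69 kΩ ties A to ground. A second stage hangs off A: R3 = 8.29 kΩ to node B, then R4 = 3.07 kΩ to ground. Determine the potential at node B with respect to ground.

V_B ≈ 0.550 mV

The second stage (R3 + R4 = 11.36 kΩ) loads node A in parallel with R2.
Effective lower resistance at A: R2 ‖ 11.36 = 3.791 kΩ.
So V_A = 12.6 × 0.1614 = 2.033 mV.
Then the unloaded second divider: V_B = V_A × R4/(R3+R4) = 2.033 × 0.2702 = 0.5495 mV.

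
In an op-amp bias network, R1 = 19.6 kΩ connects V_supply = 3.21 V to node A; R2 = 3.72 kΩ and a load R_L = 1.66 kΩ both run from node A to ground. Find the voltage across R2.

First combine the lower leg with the load: R2 ‖ R_L = 1.148 kΩ.
Voltage divider with the loaded lower leg: V_out = 3.21 × 1.148/(19.6 + 1.148) = 3.21 × 0.05532 = 0.1776 V.
(Unloaded it would be 0.512 V; the load pulls it down.)

V_out ≈ 0.178 V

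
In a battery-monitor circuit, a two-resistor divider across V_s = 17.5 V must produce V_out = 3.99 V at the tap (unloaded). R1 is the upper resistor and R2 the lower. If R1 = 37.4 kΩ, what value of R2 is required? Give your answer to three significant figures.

Required fraction k = V_out/V_s = 0.2280.
Rearranging, R2 = R1·k/(1−k) = 37.4 × 0.2953 = 11.05 kΩ.

R2 ≈ 11.0 kΩ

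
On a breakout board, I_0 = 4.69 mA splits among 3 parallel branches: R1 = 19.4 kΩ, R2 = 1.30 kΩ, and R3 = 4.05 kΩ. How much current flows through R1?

Conductances: ΣG = 1/19.4 + 1/1.30 + 1/4.05 = 1.068 (1/kΩ).
Current divider: I(R1) = I_0 · G_k/ΣG = 4.69 × (0.05155/1.068) = 4.69 × 0.04828 = 0.2264 mA.

I ≈ 0.226 mA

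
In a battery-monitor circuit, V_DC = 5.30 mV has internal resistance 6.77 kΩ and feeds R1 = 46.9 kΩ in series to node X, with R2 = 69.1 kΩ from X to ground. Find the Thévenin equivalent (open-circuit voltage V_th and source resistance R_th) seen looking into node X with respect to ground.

V_th ≈ 2.98 mV, R_th ≈ 30.2 kΩ

R1' = 6.77 + 46.9 = 53.67 kΩ (source resistance + R1).
V_th is the unloaded tap voltage: V_DC · R2/(R1'+R2) = 5.30 × 0.5628 = 2.983 mV.
Zeroing V_DC shorts the top of R1' to ground, so R_th = R1' ‖ R2 = 30.21 kΩ.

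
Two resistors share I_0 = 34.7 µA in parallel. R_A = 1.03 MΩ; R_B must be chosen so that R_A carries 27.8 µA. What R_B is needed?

R_B ≈ 4.15 MΩ

In a two-way split, I_A/I_0 = R_B/(R_A + R_B).
27.8/34.7 = R_B/(R_A + R_B) → R_B = R_A · (0.8012)/(1 − 0.8012) = 1.03 × 4.029 = 4.150 MΩ.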